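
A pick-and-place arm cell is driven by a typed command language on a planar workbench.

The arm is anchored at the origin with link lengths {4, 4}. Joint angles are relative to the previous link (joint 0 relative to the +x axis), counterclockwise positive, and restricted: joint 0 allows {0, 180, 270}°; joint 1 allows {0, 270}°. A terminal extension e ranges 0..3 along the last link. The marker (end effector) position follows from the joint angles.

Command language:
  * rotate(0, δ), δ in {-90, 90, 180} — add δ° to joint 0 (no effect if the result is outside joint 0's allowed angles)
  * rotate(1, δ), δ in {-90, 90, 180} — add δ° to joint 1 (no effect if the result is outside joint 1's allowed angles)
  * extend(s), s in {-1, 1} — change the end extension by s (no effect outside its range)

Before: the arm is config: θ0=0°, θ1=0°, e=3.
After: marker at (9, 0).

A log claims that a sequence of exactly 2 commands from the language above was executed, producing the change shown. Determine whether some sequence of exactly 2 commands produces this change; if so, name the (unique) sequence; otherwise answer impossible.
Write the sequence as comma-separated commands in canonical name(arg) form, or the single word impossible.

t0: config: θ0=0°, θ1=0°, e=3
[1] after extend(-1): config: θ0=0°, θ1=0°, e=2
[2] after extend(-1): config: θ0=0°, θ1=0°, e=1
all 64 alternatives checked — unique.

extend(-1), extend(-1)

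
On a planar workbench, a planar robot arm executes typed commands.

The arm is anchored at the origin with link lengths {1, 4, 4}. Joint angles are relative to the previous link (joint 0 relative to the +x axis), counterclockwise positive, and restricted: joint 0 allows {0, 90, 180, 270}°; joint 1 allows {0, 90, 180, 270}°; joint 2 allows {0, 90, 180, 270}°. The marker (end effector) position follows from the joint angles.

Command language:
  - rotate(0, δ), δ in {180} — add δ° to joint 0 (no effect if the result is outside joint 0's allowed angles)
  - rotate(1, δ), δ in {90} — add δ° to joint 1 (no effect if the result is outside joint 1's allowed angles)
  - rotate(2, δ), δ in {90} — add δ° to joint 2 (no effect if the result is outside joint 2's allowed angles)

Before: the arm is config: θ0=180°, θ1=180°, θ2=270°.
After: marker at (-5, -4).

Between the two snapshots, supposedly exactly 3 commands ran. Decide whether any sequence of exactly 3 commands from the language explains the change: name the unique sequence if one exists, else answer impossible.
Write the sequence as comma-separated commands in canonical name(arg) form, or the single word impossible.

t0: config: θ0=180°, θ1=180°, θ2=270°
1. rotate(1, 90) → config: θ0=180°, θ1=270°, θ2=270°
2. rotate(1, 90) → config: θ0=180°, θ1=0°, θ2=270°
3. rotate(1, 90) → config: θ0=180°, θ1=90°, θ2=270°
uniquely the one of 27 3-step routes that fits.

rotate(1, 90), rotate(1, 90), rotate(1, 90)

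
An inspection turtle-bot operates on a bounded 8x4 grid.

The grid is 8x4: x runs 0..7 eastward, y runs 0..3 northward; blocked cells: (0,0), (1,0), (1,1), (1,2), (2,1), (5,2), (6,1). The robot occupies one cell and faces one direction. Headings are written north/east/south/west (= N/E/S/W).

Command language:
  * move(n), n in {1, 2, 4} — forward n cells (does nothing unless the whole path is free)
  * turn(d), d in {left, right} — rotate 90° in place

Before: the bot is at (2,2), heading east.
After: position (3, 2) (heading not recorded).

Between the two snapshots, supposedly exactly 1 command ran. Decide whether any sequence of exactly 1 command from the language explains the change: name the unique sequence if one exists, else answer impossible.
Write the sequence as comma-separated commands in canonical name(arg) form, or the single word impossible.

initial: at (2,2), heading east
t=1 move(1) ⇒ at (3,2), heading east
no rival 1-sequence matches.

move(1)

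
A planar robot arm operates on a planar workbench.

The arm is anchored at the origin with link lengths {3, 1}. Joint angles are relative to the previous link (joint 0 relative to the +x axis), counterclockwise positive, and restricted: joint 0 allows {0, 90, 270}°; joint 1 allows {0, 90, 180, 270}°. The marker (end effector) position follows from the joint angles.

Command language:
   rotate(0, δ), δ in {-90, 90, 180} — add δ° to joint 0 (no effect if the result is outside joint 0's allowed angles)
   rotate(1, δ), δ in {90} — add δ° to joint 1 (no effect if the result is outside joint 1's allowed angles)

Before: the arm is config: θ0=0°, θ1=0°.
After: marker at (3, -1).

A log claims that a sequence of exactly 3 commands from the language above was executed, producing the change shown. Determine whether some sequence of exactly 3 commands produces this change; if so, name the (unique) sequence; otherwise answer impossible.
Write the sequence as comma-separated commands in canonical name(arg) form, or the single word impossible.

rotate(1, 90), rotate(1, 90), rotate(1, 90)

begin: config: θ0=0°, θ1=0°
[1] after rotate(1, 90): config: θ0=0°, θ1=90°
[2] after rotate(1, 90): config: θ0=0°, θ1=180°
[3] after rotate(1, 90): config: θ0=0°, θ1=270°
no rival 3-sequence matches.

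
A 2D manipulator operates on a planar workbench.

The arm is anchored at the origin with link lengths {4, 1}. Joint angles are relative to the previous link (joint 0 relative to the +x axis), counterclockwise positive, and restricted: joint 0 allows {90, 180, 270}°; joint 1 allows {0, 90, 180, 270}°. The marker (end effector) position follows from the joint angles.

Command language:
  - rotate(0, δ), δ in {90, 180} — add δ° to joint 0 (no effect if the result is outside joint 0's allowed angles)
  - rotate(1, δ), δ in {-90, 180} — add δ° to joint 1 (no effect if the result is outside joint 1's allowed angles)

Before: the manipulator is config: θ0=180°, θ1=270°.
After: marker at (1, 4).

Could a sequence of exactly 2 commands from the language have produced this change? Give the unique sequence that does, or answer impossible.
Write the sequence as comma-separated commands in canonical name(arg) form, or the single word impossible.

rotate(0, 90), rotate(0, 180)

key: running rotate(0, 180) before rotate(0, 90) would end elsewhere — order is forced
from: config: θ0=180°, θ1=270°
t=1 rotate(0, 90) ⇒ config: θ0=270°, θ1=270°
t=2 rotate(0, 180) ⇒ config: θ0=90°, θ1=270°
no other 2-command option fits: unique.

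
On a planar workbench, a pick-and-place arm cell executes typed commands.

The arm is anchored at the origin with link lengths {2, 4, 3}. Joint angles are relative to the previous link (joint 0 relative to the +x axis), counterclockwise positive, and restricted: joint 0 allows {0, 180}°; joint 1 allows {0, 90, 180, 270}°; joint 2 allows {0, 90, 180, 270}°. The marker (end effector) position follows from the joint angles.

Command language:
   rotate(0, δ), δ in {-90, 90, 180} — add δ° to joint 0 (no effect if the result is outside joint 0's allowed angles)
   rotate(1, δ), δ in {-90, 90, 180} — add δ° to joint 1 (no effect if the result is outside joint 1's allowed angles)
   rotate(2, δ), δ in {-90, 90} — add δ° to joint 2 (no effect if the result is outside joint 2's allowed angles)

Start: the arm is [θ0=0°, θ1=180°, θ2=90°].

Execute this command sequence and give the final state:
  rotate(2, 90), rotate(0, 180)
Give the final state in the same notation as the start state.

[θ0=180°, θ1=180°, θ2=180°]

from: [θ0=0°, θ1=180°, θ2=90°]
1. rotate(2, 90) → [θ0=0°, θ1=180°, θ2=180°]
2. rotate(0, 180) → [θ0=180°, θ1=180°, θ2=180°]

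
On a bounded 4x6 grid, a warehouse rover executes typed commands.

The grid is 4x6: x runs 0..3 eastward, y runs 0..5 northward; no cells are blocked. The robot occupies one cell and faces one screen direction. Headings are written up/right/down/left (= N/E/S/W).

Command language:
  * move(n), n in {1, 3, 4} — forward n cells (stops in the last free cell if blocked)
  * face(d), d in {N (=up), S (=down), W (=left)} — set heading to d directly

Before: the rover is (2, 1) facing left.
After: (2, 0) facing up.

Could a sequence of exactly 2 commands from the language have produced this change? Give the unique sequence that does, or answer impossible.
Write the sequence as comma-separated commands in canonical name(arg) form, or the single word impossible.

no 2-step route produces this change.

impossible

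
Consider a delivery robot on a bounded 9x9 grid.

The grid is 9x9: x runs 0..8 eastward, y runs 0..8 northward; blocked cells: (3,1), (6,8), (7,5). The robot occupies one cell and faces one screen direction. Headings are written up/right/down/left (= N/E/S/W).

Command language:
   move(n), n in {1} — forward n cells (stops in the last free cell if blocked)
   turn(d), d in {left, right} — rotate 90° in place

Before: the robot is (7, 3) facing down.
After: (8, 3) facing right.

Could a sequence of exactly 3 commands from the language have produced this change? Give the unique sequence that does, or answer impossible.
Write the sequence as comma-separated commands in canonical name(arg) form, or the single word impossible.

key: position moved to (8,3) AND the heading swung to E — translation plus rotation needed
from: (7, 3) facing down
step 1 (turn(left)): (7, 3) facing right
step 2 (move(1)): (8, 3) facing right
step 3 (move(1)): (8, 3) facing right
all 27 alternatives checked — unique.

turn(left), move(1), move(1)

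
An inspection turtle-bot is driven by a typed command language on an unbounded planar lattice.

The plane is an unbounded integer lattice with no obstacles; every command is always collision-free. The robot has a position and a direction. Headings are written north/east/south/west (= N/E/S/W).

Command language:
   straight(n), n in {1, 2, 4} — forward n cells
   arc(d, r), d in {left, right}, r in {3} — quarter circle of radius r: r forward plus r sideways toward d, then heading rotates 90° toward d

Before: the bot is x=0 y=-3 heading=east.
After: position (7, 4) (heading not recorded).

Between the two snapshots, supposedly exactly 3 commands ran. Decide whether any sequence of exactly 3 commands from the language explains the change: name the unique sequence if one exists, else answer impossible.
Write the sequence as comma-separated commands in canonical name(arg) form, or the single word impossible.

straight(4), arc(left, 3), straight(4)

begin: x=0 y=-3 heading=east
step 1 (straight(4)): x=4 y=-3 heading=east
step 2 (arc(left, 3)): x=7 y=0 heading=north
step 3 (straight(4)): x=7 y=4 heading=north
uniquely the one of 125 3-step routes that fits.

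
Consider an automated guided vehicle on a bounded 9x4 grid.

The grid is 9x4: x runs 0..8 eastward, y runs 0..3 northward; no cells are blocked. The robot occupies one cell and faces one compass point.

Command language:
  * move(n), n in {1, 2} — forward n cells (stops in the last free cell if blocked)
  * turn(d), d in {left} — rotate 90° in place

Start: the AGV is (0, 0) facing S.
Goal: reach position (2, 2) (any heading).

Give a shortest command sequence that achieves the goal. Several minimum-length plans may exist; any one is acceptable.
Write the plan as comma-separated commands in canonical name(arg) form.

initial: (0, 0) facing S
step 1 (turn(left)): (0, 0) facing E
step 2 (move(2)): (2, 0) facing E
step 3 (turn(left)): (2, 0) facing N
step 4 (move(2)): (2, 2) facing N
no 3-step plan works, so 4 is optimal.

turn(left), move(2), turn(left), move(2)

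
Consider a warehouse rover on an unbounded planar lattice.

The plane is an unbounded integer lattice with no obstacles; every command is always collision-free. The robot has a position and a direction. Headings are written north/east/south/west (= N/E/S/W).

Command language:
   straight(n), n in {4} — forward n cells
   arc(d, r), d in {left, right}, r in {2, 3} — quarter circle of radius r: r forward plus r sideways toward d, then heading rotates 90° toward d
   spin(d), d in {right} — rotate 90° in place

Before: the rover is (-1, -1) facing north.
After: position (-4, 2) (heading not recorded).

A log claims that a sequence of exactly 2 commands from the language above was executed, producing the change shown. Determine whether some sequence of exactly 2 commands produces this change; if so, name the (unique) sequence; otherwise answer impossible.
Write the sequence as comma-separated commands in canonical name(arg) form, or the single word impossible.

key: order matters: swapping arc(left, 3) and spin(right) lands elsewhere
begin: (-1, -1) facing north
[1] after arc(left, 3): (-4, 2) facing west
[2] after spin(right): (-4, 2) facing north
uniquely the one of 36 2-step routes that fits.

arc(left, 3), spin(right)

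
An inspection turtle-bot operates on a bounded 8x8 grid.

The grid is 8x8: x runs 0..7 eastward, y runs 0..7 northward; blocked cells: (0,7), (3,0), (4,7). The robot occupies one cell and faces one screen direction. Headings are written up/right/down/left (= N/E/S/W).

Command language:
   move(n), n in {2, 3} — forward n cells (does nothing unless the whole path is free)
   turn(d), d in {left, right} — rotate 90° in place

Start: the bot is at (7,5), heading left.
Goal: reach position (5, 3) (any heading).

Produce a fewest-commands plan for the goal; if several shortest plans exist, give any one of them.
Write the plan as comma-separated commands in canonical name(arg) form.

move(2), turn(left), move(2)

initial: at (7,5), heading left
1. move(2) → at (5,5), heading left
2. turn(left) → at (5,5), heading down
3. move(2) → at (5,3), heading down
minimal: 3 command(s), checked below 3.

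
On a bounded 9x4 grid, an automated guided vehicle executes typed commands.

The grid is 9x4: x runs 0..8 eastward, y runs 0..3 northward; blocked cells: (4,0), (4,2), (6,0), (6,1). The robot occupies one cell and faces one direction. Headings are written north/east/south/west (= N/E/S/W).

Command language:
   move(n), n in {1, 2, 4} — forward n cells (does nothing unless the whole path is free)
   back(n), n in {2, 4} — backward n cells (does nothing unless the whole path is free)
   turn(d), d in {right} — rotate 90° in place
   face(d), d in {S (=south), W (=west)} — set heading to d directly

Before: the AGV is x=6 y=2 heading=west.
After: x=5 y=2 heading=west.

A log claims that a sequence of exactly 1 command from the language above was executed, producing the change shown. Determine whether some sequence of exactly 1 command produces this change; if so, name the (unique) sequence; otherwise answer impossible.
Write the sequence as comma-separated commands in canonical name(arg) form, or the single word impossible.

key: heading stays W — the single command does not turn
begin: x=6 y=2 heading=west
t=1 move(1) ⇒ x=5 y=2 heading=west
all 8 alternatives checked — unique.

move(1)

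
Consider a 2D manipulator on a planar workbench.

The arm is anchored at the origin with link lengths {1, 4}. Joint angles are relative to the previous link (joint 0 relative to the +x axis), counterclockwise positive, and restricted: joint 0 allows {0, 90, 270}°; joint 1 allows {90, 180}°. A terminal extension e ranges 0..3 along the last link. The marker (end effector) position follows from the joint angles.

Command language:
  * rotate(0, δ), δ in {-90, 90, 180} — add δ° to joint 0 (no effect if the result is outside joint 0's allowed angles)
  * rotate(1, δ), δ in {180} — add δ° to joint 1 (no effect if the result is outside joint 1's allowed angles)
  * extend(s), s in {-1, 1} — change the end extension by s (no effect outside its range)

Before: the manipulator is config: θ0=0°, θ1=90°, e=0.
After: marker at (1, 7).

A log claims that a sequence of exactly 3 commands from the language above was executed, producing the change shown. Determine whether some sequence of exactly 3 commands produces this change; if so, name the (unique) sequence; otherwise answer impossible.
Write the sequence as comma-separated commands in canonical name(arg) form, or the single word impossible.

begin: config: θ0=0°, θ1=90°, e=0
[1] after extend(1): config: θ0=0°, θ1=90°, e=1
[2] after extend(1): config: θ0=0°, θ1=90°, e=2
[3] after extend(1): config: θ0=0°, θ1=90°, e=3
no rival 3-sequence matches.

extend(1), extend(1), extend(1)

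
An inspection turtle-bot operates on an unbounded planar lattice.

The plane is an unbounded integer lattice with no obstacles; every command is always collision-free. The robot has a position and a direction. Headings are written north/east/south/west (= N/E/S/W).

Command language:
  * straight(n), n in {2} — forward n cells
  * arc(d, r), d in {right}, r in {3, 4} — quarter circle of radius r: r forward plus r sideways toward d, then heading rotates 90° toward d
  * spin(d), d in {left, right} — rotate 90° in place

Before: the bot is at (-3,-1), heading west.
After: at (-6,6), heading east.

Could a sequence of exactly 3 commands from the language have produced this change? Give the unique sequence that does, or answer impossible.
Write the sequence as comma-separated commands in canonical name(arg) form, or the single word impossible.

key: running arc(right, 3) before straight(2) would end elsewhere — order is forced
start: at (-3,-1), heading west
step 1 (straight(2)): at (-5,-1), heading west
step 2 (arc(right, 4)): at (-9,3), heading north
step 3 (arc(right, 3)): at (-6,6), heading east
all 125 alternatives checked — unique.

straight(2), arc(right, 4), arc(right, 3)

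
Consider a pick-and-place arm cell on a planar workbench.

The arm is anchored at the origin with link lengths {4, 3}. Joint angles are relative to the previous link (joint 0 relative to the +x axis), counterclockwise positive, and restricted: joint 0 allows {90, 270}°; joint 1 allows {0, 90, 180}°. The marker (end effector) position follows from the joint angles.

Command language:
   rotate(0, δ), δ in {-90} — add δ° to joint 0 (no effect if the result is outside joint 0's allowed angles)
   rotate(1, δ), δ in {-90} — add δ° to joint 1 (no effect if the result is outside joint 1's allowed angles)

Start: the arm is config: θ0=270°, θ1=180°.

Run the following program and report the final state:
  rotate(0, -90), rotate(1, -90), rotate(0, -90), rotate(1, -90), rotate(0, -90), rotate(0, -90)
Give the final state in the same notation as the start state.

config: θ0=270°, θ1=0°

from: config: θ0=270°, θ1=180°
step 1 (rotate(0, -90)): config: θ0=270°, θ1=180°
step 2 (rotate(1, -90)): config: θ0=270°, θ1=90°
step 3 (rotate(0, -90)): config: θ0=270°, θ1=90°
step 4 (rotate(1, -90)): config: θ0=270°, θ1=0°
step 5 (rotate(0, -90)): config: θ0=270°, θ1=0°
step 6 (rotate(0, -90)): config: θ0=270°, θ1=0°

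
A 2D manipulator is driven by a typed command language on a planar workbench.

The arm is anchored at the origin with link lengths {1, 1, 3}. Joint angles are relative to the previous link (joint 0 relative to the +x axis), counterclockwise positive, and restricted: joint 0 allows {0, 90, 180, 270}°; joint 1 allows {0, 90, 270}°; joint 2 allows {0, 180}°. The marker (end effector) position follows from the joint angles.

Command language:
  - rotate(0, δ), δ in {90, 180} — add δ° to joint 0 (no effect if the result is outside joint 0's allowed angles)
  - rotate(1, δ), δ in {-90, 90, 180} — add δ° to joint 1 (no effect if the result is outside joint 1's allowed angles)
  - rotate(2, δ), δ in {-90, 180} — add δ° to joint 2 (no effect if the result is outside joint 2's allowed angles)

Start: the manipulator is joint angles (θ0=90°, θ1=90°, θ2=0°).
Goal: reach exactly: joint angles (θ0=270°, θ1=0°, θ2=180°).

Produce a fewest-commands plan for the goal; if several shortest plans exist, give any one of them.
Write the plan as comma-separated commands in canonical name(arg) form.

begin: joint angles (θ0=90°, θ1=90°, θ2=0°)
step 1 (rotate(0, 180)): joint angles (θ0=270°, θ1=90°, θ2=0°)
step 2 (rotate(1, -90)): joint angles (θ0=270°, θ1=0°, θ2=0°)
step 3 (rotate(2, 180)): joint angles (θ0=270°, θ1=0°, θ2=180°)
minimal: 3 command(s), checked below 3.

rotate(0, 180), rotate(1, -90), rotate(2, 180)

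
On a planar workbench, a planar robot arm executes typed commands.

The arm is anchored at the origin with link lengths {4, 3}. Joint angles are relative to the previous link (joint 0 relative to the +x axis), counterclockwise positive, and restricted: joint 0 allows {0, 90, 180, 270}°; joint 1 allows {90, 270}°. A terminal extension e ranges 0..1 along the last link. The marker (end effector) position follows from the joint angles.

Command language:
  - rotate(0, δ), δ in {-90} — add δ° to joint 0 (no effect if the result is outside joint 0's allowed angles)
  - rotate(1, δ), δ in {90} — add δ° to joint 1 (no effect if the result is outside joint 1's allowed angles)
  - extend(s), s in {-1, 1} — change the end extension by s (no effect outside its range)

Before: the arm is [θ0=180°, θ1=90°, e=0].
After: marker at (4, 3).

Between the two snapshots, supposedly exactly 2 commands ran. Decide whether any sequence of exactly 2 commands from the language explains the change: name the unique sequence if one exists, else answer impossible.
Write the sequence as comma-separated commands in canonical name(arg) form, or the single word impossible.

rotate(0, -90), rotate(0, -90)

begin: [θ0=180°, θ1=90°, e=0]
step 1 (rotate(0, -90)): [θ0=90°, θ1=90°, e=0]
step 2 (rotate(0, -90)): [θ0=0°, θ1=90°, e=0]
uniquely the one of 16 2-step routes that fits.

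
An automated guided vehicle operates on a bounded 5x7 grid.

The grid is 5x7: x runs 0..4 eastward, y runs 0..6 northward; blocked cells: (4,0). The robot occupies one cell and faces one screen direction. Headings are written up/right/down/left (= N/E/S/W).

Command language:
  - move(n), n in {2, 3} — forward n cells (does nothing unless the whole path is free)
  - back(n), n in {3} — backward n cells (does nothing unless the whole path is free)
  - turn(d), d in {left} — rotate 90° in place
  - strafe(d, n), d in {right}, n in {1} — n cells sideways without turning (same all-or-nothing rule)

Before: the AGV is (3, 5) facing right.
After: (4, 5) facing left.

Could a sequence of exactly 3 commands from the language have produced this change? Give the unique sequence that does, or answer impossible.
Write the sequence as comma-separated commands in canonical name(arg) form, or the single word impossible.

turn(left), strafe(right, 1), turn(left)

key: position moved to (4,5) AND the heading swung to W — translation plus rotation needed
start: (3, 5) facing right
step 1 (turn(left)): (3, 5) facing up
step 2 (strafe(right, 1)): (4, 5) facing up
step 3 (turn(left)): (4, 5) facing left
no rival 3-sequence matches.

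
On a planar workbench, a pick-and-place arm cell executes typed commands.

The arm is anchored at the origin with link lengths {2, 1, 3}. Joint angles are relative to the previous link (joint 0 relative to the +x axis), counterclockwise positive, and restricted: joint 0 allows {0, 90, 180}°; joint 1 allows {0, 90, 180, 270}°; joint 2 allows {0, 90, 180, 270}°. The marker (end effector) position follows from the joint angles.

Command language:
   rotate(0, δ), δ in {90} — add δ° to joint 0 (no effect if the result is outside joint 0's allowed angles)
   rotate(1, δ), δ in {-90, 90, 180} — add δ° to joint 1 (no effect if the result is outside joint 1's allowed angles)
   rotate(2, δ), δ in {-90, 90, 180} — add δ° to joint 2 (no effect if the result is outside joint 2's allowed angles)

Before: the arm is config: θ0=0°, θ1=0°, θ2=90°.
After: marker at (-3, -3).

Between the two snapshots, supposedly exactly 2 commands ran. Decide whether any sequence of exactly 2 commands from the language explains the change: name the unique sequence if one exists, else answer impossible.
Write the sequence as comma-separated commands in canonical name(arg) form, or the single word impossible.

start: config: θ0=0°, θ1=0°, θ2=90°
step 1 (rotate(0, 90)): config: θ0=90°, θ1=0°, θ2=90°
step 2 (rotate(0, 90)): config: θ0=180°, θ1=0°, θ2=90°
uniquely the one of 49 2-step routes that fits.

rotate(0, 90), rotate(0, 90)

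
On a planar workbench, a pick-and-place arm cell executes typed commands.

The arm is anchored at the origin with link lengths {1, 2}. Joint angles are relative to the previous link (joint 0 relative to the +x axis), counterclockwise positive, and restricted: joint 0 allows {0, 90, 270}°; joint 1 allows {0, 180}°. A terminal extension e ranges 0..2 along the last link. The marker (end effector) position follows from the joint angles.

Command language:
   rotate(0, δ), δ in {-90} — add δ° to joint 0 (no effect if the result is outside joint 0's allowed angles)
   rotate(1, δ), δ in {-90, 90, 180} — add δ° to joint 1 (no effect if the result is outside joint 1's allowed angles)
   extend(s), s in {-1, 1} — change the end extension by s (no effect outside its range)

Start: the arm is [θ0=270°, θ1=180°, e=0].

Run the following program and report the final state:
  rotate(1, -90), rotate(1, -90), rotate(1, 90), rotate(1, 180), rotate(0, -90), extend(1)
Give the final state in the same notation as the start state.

initial: [θ0=270°, θ1=180°, e=0]
step 1 (rotate(1, -90)): [θ0=270°, θ1=180°, e=0]
step 2 (rotate(1, -90)): [θ0=270°, θ1=180°, e=0]
step 3 (rotate(1, 90)): [θ0=270°, θ1=180°, e=0]
step 4 (rotate(1, 180)): [θ0=270°, θ1=0°, e=0]
step 5 (rotate(0, -90)): [θ0=270°, θ1=0°, e=0]
step 6 (extend(1)): [θ0=270°, θ1=0°, e=1]

[θ0=270°, θ1=0°, e=1]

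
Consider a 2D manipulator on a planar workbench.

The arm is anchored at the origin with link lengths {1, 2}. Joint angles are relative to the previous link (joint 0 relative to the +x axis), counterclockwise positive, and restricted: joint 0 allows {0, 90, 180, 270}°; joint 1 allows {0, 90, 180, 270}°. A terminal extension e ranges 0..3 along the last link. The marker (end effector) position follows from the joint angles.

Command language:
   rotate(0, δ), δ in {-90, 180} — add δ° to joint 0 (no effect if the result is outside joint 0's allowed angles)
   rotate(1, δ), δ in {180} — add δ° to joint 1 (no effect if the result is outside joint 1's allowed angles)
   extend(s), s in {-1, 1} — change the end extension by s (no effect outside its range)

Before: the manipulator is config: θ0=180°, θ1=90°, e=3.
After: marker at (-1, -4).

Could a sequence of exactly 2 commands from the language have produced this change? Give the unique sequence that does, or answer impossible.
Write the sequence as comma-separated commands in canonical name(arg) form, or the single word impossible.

extend(1), extend(-1)

key: order matters: swapping extend(1) and extend(-1) lands elsewhere
from: config: θ0=180°, θ1=90°, e=3
t=1 extend(1) ⇒ config: θ0=180°, θ1=90°, e=3
t=2 extend(-1) ⇒ config: θ0=180°, θ1=90°, e=2
uniquely the one of 25 2-step routes that fits.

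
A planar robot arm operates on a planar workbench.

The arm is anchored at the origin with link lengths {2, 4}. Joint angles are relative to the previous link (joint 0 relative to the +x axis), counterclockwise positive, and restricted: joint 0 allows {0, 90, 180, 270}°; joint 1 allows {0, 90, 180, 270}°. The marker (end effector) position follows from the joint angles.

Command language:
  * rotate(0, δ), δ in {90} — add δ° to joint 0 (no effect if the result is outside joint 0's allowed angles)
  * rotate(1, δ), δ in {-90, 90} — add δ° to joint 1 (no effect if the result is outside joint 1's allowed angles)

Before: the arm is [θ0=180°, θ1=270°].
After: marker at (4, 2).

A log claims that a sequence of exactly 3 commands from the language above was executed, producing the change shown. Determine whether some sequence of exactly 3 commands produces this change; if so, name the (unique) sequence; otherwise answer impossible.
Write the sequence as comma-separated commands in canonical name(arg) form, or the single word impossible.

rotate(0, 90), rotate(0, 90), rotate(0, 90)

from: [θ0=180°, θ1=270°]
1. rotate(0, 90) → [θ0=270°, θ1=270°]
2. rotate(0, 90) → [θ0=0°, θ1=270°]
3. rotate(0, 90) → [θ0=90°, θ1=270°]
uniquely the one of 27 3-step routes that fits.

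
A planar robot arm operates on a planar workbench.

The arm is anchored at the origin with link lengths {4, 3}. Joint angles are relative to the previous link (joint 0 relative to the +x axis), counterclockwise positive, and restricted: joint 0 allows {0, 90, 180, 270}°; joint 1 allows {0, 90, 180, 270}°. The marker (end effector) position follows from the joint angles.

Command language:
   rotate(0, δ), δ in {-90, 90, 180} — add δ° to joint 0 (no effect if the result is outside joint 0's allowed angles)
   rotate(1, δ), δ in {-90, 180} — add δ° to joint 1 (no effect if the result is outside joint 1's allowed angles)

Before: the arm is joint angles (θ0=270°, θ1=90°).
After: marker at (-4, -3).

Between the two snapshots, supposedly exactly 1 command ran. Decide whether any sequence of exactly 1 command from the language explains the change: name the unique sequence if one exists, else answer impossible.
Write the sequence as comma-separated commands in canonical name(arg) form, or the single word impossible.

rotate(0, -90)

initial: joint angles (θ0=270°, θ1=90°)
1. rotate(0, -90) → joint angles (θ0=180°, θ1=90°)
all 5 alternatives checked — unique.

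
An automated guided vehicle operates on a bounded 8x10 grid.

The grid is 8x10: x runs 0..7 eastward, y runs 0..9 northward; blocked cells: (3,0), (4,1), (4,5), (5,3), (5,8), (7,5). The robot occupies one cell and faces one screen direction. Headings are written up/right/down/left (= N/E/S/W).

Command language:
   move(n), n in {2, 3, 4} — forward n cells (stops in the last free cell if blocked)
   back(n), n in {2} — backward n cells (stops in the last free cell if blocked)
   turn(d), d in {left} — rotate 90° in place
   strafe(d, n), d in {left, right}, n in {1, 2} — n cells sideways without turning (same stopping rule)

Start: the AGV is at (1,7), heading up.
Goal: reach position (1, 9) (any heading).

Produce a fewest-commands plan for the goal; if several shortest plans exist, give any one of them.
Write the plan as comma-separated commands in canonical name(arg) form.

move(3)

t0: at (1,7), heading up
[1] after move(3): at (1,9), heading up
no 0-step plan works, so 1 is optimal.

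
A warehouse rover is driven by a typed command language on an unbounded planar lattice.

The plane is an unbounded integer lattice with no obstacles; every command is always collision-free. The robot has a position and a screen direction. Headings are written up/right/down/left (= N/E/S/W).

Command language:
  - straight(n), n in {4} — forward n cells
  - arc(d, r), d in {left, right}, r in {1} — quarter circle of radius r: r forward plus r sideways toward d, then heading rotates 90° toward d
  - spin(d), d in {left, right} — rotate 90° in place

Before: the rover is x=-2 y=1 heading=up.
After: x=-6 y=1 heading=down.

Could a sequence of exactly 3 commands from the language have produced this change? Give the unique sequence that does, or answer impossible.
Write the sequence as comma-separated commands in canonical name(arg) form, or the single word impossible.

spin(left), straight(4), spin(left)

key: cell and facing (now S) both changed — the 3 commands mix motion and turning
t0: x=-2 y=1 heading=up
step 1 (spin(left)): x=-2 y=1 heading=left
step 2 (straight(4)): x=-6 y=1 heading=left
step 3 (spin(left)): x=-6 y=1 heading=down
all 125 alternatives checked — unique.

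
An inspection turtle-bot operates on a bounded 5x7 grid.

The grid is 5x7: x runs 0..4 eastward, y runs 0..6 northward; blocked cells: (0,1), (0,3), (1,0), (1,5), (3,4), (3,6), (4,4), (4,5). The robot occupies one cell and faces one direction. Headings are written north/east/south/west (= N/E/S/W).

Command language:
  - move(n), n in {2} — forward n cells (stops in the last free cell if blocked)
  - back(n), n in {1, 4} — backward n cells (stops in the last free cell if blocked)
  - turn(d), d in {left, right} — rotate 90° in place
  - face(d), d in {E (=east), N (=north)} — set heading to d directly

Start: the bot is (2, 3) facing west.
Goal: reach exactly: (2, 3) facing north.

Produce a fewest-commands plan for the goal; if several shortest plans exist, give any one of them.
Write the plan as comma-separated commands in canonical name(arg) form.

turn(right)

initial: (2, 3) facing west
t=1 turn(right) ⇒ (2, 3) facing north
shorter routes all fall short; 1 is best.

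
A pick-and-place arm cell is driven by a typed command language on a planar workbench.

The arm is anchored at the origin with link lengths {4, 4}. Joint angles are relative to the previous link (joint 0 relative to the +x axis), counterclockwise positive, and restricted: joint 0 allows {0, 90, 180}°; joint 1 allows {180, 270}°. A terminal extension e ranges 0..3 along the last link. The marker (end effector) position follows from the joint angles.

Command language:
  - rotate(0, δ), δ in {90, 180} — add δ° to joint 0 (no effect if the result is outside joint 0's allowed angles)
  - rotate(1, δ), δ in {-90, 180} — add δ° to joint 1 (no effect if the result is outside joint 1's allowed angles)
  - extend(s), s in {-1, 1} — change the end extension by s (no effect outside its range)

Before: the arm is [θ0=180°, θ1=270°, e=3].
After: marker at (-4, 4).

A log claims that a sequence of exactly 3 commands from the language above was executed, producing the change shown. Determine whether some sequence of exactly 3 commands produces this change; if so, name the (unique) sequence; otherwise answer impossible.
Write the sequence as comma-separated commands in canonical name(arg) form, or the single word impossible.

extend(-1), extend(-1), extend(-1)

start: [θ0=180°, θ1=270°, e=3]
1. extend(-1) → [θ0=180°, θ1=270°, e=2]
2. extend(-1) → [θ0=180°, θ1=270°, e=1]
3. extend(-1) → [θ0=180°, θ1=270°, e=0]
no other 3-command option fits: unique.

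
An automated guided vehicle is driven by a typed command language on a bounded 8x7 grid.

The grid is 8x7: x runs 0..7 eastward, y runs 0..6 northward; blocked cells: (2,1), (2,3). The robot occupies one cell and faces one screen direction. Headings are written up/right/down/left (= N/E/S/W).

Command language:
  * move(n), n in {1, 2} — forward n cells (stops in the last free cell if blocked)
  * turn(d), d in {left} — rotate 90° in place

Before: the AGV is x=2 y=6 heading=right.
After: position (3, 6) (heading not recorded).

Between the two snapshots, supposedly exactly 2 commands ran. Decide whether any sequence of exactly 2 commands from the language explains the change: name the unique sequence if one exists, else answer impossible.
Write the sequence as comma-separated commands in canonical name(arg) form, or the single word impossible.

key: order matters: swapping move(1) and turn(left) lands elsewhere
begin: x=2 y=6 heading=right
t=1 move(1) ⇒ x=3 y=6 heading=right
t=2 turn(left) ⇒ x=3 y=6 heading=up
all 9 alternatives checked — unique.

move(1), turn(left)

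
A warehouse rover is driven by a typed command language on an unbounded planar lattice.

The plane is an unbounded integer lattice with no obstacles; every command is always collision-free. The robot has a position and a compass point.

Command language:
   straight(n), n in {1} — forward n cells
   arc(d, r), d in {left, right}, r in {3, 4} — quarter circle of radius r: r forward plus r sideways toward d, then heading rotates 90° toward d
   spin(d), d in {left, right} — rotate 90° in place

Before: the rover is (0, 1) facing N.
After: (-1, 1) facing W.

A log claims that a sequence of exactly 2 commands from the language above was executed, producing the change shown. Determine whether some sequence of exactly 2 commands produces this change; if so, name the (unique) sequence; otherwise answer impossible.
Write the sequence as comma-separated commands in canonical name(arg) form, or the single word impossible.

key: order matters: swapping spin(left) and straight(1) lands elsewhere
t0: (0, 1) facing N
[1] after spin(left): (0, 1) facing W
[2] after straight(1): (-1, 1) facing W
no other 2-command option fits: unique.

spin(left), straight(1)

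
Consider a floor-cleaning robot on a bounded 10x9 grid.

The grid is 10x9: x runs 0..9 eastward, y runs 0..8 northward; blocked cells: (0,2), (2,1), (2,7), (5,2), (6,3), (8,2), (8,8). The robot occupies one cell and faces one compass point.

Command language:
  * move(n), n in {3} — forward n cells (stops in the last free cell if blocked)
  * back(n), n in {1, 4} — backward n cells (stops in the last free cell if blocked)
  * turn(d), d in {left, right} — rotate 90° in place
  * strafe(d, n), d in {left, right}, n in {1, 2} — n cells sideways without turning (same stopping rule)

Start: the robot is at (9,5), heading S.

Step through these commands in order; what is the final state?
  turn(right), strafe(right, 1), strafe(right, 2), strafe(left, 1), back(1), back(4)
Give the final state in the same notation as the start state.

from: at (9,5), heading S
[1] after turn(right): at (9,5), heading W
[2] after strafe(right, 1): at (9,6), heading W
[3] after strafe(right, 2): at (9,8), heading W
[4] after strafe(left, 1): at (9,7), heading W
[5] after back(1): at (9,7), heading W
[6] after back(4): at (9,7), heading W

at (9,7), heading W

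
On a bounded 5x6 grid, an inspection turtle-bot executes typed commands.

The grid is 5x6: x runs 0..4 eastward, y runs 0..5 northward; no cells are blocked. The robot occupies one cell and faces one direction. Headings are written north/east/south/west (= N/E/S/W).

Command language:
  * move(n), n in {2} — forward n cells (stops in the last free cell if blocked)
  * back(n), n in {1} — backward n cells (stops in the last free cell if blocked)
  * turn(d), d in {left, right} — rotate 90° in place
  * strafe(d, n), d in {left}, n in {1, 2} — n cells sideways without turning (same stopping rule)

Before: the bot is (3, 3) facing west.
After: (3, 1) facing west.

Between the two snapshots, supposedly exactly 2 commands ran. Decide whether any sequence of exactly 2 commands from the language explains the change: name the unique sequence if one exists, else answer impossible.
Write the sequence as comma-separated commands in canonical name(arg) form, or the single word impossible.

key: heading stays W — no command in the sequence turns
initial: (3, 3) facing west
1. strafe(left, 1) → (3, 2) facing west
2. strafe(left, 1) → (3, 1) facing west
all 36 alternatives checked — unique.

strafe(left, 1), strafe(left, 1)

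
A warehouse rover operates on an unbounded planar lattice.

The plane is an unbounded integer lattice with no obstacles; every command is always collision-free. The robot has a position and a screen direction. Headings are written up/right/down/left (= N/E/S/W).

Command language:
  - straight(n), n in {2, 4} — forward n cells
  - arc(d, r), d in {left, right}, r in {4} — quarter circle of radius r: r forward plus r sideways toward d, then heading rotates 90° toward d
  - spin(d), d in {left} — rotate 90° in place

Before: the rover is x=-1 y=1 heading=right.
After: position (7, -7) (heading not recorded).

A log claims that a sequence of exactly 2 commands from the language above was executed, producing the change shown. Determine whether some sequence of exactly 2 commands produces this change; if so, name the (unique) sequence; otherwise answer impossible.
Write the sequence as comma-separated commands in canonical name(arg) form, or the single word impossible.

arc(right, 4), arc(left, 4)

key: order matters: swapping arc(right, 4) and arc(left, 4) lands elsewhere
t0: x=-1 y=1 heading=right
t=1 arc(right, 4) ⇒ x=3 y=-3 heading=down
t=2 arc(left, 4) ⇒ x=7 y=-7 heading=right
no other 2-command option fits: unique.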